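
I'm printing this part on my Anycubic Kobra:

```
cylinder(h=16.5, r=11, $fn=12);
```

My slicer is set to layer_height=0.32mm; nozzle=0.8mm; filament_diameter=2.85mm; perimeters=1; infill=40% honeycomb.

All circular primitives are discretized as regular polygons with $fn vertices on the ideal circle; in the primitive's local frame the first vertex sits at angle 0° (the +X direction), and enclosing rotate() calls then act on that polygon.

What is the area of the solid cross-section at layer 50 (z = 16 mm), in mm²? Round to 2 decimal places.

At z = 16 mm: the r=11 cylinder gives a regular 12-gon of circumradius 11 (constant along its height) (area = (12/2)·11.000²·sin(360°/12) = 363.00 mm²). Overall, the cross-section is a single solid region. Net area = 363.00 mm².

363.00 mm²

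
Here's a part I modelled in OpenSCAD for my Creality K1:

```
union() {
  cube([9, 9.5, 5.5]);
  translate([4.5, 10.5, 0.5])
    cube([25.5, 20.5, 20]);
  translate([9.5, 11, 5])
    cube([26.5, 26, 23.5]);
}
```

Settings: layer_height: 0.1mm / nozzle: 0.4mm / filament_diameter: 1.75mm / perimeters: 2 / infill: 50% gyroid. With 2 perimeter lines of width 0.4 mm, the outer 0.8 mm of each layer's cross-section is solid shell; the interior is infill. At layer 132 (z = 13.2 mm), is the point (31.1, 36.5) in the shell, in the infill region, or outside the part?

shell

At z = 13.2 mm: the cube does not reach this height (z outside [0, 5.5]); the cube at (4.5, 10.5) (footprint 25.5×20.5) is included at this height; the cube at (9.5, 11) (footprint 26.5×26) is included at this height; Merging all regions: the regions partially overlap (shared area 410.00 mm²), so overlapping operands fuse into one piece — 1 connected region. Overall, the cross-section is a single solid region. The nearest boundary edge runs (9.50, 37.00)→(36.00, 37.00); distance from the point to it = 0.50 mm. The point is inside the cross-section, 0.50 mm from the nearest boundary — within the 0.8 mm shell band (2 × 0.4).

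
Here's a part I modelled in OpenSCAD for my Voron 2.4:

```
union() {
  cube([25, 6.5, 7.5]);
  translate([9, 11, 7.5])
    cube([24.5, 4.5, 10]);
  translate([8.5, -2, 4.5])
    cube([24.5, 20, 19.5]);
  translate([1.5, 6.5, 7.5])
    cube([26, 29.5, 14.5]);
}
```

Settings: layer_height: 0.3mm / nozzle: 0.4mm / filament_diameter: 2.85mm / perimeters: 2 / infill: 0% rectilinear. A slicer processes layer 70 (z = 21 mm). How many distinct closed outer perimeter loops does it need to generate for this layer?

1

At z = 21 mm: the cube is not intersected at this z (z outside [0, 7.5]); the cube at (9, 11) does not reach this height (z outside [7.5, 17.5]); the 24.5×20 cube at (8.5, -2) contributes its full rectangle; the cube at (1.5, 6.5) is present — its section is the full 26×29.5 rectangle; Taking the union: the regions partially overlap (shared area 218.50 mm²), so overlapping operands fuse into one piece — 1 connected region. The result has 1 disconnected region.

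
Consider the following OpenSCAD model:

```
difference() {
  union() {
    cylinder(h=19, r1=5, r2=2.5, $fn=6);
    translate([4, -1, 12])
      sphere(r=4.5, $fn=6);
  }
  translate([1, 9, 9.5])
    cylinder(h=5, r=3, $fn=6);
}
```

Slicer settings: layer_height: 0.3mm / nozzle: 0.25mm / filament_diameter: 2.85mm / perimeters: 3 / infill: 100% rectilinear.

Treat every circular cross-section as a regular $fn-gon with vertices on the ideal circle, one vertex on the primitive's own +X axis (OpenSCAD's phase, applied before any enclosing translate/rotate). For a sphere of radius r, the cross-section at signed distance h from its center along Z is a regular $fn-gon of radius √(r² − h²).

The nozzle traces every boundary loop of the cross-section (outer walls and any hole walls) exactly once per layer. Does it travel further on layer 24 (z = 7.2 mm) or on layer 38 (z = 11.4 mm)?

layer 38 (z = 11.4 mm)

Layer 24 (z = 7.2): the cone contributes a regular 6-gon of circumradius 4.053 (interpolated between r1=5 and r2=2.5 at t=0.379) (perimeter = 2·6·4.053·sin(180°/6) = 24.32 mm); the sphere at (4, -1) is not intersected at this z (|z−center|=4.800 > r=4.5); Combining (union): only the cone is present, so the union is just that shape — boundary = 24.32 mm; the cylinder at (1, 9) is absent (z outside [9.5, 14.5]); Subtracting the remaining from the first: none of the subtracted shapes is present at this height, so the result so far is unchanged — boundary = 24.32 mm. So its perimeter = 24.32 mm. Layer 38 (z = 11.4): the cone: at t=0.600 of its height the radius interpolates to r₁+(r₂−r₁)t = 3.500, giving a regular 6-gon of that circumradius (perimeter = 2·6·3.500·sin(180°/6) = 21.00 mm); the sphere at (4, -1): section is a regular 6-gon, circumradius = √(r²−h²) = √(4.5²−0.6²) = 4.460 (perimeter = 2·6·4.460·sin(180°/6) = 26.76 mm); Combining (union): the regions partially overlap (shared area 12.82 mm²), so the edge portions inside another operand are dropped and the merged outline is re-measured after clipping — boundary = 33.03 mm; the r=3 cylinder at (1, 9) gives a regular 6-gon of circumradius 3 (constant along its height) (perimeter = 2·6·3.000·sin(180°/6) = 18.00 mm); Taking the first minus the rest: starting from that combined region, the r=3 cylinder at (1, 9) misses the remaining region (no effect) — boundary = 33.03 mm. So its perimeter = 33.03 mm. Layer 38 is larger (33.03 vs 24.32 mm).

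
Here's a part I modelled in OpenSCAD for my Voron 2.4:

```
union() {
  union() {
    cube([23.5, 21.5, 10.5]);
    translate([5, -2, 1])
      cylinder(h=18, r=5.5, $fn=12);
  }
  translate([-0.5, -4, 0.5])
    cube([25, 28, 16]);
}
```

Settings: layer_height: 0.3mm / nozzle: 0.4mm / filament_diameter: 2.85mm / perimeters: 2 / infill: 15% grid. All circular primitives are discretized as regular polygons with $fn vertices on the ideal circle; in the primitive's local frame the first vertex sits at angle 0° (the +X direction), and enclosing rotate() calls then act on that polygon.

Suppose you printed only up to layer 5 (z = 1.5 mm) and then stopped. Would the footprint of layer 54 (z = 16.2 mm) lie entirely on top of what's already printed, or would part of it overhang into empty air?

entirely on top

Compare the two slices. At z = 1.5: the 23.5×21.5 cube contributes its full rectangle (area 505.25 mm²); the cylinder at (5, -2): section is a regular 12-gon, circumradius r=5.5 (area = (12/2)·5.500²·sin(360°/12) = 90.75 mm²); Taking the union: the regions partially overlap — summed areas 596.00 mm² minus the doubly-counted overlap 24.45 mm² gives 571.55 mm² — area = 571.55 mm²; the cube at (-0.5, -4) (footprint 25×28) is included at this height (area 700.00 mm²); Taking the union: the regions partially overlap — summed areas 1271.55 mm² minus the doubly-counted overlap 547.11 mm² gives 724.45 mm² — area = 724.45 mm². At z = 16.2: the cube is not intersected at this z (z outside [0, 10.5]); the r=5.5 cylinder at (5, -2) contributes a regular 12-gon of circumradius 5.5 (area = (12/2)·5.500²·sin(360°/12) = 90.75 mm²); Combining (union): only the r=5.5 cylinder at (5, -2) is present, so the union is just that shape — area = 90.75 mm²; the 25×28 cube at (-0.5, -4) contributes its full rectangle (area 700.00 mm²); Merging all regions: the regions partially overlap — summed areas 790.75 mm² minus the doubly-counted overlap 66.30 mm² gives 724.45 mm² — area = 724.45 mm². Checking containment: the cross-section at z = 16.2 is a subset of the cross-section at z = 1.5.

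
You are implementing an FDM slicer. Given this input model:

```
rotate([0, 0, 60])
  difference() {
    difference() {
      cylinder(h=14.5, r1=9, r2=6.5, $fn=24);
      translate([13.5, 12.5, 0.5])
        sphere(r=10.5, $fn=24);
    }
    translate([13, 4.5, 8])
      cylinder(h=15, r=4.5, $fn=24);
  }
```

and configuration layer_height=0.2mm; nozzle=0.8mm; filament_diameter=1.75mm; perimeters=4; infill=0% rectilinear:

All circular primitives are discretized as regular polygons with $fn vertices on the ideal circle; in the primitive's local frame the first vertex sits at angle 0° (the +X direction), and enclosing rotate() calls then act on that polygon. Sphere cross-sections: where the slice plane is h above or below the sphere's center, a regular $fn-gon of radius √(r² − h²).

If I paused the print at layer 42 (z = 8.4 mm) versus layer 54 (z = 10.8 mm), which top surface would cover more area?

layer 42 (z = 8.4 mm)

Layer 42 (z = 8.4): the cone contributes a regular 24-gon of circumradius 7.552 (interpolated between r1=9 and r2=6.5 at t=0.579) (area = (24/2)·7.552²·sin(360°/24) = 177.12 mm²); the sphere at (13.5, 12.5): section is a regular 24-gon, circumradius = √(r²−h²) = √(10.5²−7.9²) = 6.917 (area = (24/2)·6.917²·sin(360°/24) = 148.58 mm²); Subtracting the remaining from the first: starting from the cone (177.12 mm²), the r=10.5 sphere at (13.5, 12.5) misses the remaining region (no effect) — area = 177.12 mm²; the cylinder at (13, 4.5): section is a regular 24-gon, circumradius r=4.5 (area = (24/2)·4.500²·sin(360°/24) = 62.89 mm²); Taking the first minus the rest: starting from that combined region (177.12 mm²), the r=4.5 cylinder at (13, 4.5) misses the remaining region (no effect) — area = 177.12 mm²; (whole slice rotated 60° about Z — lengths, areas and connectivity unchanged). So its area = 177.12 mm². Layer 54 (z = 10.8): the cone (r1=9→r2=6.5) has section circumradius 7.138 here — a regular 24-gon (area = (24/2)·7.138²·sin(360°/24) = 158.24 mm²); the r=10.5 sphere at (13.5, 12.5) slices to a regular 24-gon of circumradius 2.040 (√(r²−h²) with h=10.3 from center) (area = (24/2)·2.040²·sin(360°/24) = 12.92 mm²); After the difference (first − rest): starting from the cone (158.24 mm²), the r=10.5 sphere at (13.5, 12.5) misses the remaining region (no effect) — area = 158.24 mm²; the r=4.5 cylinder at (13, 4.5) contributes a regular 24-gon of circumradius 4.5 (area = (24/2)·4.500²·sin(360°/24) = 62.89 mm²); Taking the first minus the rest: starting from that combined region (158.24 mm²), the r=4.5 cylinder at (13, 4.5) misses the remaining region (no effect) — area = 158.24 mm²; (rotated 60° about Z; rotation is an isometry so areas/perimeters/island counts are preserved). So its area = 158.24 mm². Layer 42 is larger (177.12 vs 158.24 mm²).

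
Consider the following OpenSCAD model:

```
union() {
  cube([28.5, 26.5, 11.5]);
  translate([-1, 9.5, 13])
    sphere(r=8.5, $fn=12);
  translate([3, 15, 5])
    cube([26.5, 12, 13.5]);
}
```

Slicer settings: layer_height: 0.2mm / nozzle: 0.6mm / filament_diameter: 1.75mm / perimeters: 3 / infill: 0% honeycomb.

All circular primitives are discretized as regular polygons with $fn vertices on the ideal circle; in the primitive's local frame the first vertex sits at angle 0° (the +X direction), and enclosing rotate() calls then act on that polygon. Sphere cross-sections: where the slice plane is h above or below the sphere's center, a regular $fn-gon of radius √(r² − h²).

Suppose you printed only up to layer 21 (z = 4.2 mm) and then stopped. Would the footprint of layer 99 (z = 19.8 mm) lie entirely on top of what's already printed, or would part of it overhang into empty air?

part overhangs

Compare the two slices. At z = 4.2: the cube is present — its section is the full 28.5×26.5 rectangle (area 755.25 mm²); the sphere at (-1, 9.5) is absent (|z−center|=8.800 > r=8.5); the cube at (3, 15) is absent (z outside [5, 18.5]); Taking the union: only the 28.5×26.5 cube is present, so the union is just that shape — area = 755.25 mm². At z = 19.8: the cube does not reach this height (z outside [0, 11.5]); the r=8.5 sphere at (-1, 9.5) slices to a regular 12-gon of circumradius 5.100 (√(r²−h²) with h=6.8 from center) (area = (12/2)·5.100²·sin(360°/12) = 78.03 mm²); the cube at (3, 15) is not intersected at this z (z outside [5, 18.5]); Combining (union): only the r=8.5 sphere at (-1, 9.5) is present, so the union is just that shape — area = 78.03 mm². Checking containment: at z = 19.8 the cross-section extends beyond the z = 4.2 cross-section by about 48.95 mm².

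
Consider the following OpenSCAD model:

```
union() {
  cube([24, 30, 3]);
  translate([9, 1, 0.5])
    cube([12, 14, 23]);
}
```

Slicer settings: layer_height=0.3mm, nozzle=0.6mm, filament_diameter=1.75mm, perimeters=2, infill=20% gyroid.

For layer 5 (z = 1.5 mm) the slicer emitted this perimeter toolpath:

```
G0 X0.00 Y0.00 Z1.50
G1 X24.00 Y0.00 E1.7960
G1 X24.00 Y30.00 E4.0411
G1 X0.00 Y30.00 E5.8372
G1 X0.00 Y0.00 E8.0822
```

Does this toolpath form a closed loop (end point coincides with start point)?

yes

Start point (G0): (0.00, 0.00). End point (last G1): the path returns to the start — closed.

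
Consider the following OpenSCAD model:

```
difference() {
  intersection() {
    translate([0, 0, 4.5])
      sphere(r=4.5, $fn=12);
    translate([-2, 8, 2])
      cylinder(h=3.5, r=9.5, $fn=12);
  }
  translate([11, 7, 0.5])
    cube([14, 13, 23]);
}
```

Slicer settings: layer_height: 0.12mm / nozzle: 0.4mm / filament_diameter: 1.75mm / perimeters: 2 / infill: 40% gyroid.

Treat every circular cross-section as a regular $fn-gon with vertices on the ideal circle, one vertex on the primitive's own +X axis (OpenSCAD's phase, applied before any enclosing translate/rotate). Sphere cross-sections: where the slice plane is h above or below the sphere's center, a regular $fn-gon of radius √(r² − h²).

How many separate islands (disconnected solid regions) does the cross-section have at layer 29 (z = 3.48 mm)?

At z = 3.48 mm: the sphere: section is a regular 12-gon, circumradius = √(r²−h²) = √(4.5²−1.02²) = 4.383; the r=9.5 cylinder at (-2, 8) contributes a regular 12-gon of circumradius 9.5; Keeping only the common overlap: the r=9.5 cylinder at (-2, 8) partially overlaps the r=4.5 sphere; clipping to the common part keeps 34.87 mm² — 1 connected region; the 14×13 cube at (11, 7) contributes its full rectangle; Taking the first minus the rest: starting from that combined region, the 14×13 cube at (11, 7) misses the remaining region (no effect) — 1 connected region. Overall, the cross-section is a single solid region. Island count = 1.

1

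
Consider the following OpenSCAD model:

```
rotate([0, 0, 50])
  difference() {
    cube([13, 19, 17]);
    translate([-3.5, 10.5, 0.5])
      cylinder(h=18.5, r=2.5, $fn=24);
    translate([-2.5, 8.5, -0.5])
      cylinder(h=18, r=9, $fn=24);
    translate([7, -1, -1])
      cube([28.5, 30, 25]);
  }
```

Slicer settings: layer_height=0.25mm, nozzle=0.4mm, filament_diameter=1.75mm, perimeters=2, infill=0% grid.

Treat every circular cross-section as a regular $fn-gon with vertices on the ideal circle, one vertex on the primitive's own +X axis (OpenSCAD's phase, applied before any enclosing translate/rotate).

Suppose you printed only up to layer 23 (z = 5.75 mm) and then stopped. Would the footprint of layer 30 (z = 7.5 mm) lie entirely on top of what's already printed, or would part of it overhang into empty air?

entirely on top

Compare the two slices. At z = 5.75: the cube (footprint 13×19) is included at this height (area 247.00 mm²); the r=2.5 cylinder at (-3.5, 10.5) gives a regular 24-gon of circumradius 2.5 (constant along its height) (area = (24/2)·2.500²·sin(360°/24) = 19.41 mm²); the r=9 cylinder at (-2.5, 8.5) gives a regular 24-gon of circumradius 9 (constant along its height) (area = (24/2)·9.000²·sin(360°/24) = 251.57 mm²); the cube at (7, -1) (footprint 28.5×30) is included at this height (area 855.00 mm²); Taking the first minus the rest: starting from the 13×19 cube (247.00 mm²), the r=2.5 cylinder at (-3.5, 10.5) misses the remaining region (no effect); the r=9 cylinder at (-2.5, 8.5) partially overlaps it — only the 81.60 mm² overlap (of its 251.57 mm²) is removed, clipping the outline; the 28.5×30 cube at (7, -1) partially overlaps it — only the 114.00 mm² overlap (of its 855.00 mm²) is removed, clipping the outline — area = 51.40 mm²; (rotated 50° about Z; rotation is an isometry so areas/perimeters/island counts are preserved). At z = 7.5: the cube (footprint 13×19) is included at this height (area 247.00 mm²); the cylinder at (-3.5, 10.5): section is a regular 24-gon, circumradius r=2.5 (area = (24/2)·2.500²·sin(360°/24) = 19.41 mm²); the r=9 cylinder at (-2.5, 8.5) contributes a regular 24-gon of circumradius 9 (area = (24/2)·9.000²·sin(360°/24) = 251.57 mm²); the 28.5×30 cube at (7, -1) contributes its full rectangle (area 855.00 mm²); Subtracting the remaining from the first: starting from the 13×19 cube (247.00 mm²), the r=2.5 cylinder at (-3.5, 10.5) misses the remaining region (no effect); the r=9 cylinder at (-2.5, 8.5) partially overlaps it — only the 81.60 mm² overlap (of its 251.57 mm²) is removed, clipping the outline; the 28.5×30 cube at (7, -1) partially overlaps it — only the 114.00 mm² overlap (of its 855.00 mm²) is removed, clipping the outline — area = 51.40 mm²; (whole slice rotated 50° about Z — lengths, areas and connectivity unchanged). Checking containment: the cross-section at z = 7.5 is a subset of the cross-section at z = 5.75.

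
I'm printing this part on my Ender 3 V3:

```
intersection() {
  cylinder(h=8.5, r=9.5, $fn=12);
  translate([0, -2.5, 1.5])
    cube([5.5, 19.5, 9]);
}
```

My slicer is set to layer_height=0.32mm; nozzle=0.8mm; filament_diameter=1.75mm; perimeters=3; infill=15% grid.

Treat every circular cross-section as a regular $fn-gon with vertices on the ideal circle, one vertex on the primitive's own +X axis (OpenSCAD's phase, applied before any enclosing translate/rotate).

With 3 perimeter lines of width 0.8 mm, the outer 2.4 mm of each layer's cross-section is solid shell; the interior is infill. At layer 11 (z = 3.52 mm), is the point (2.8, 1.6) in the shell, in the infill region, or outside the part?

At z = 3.52 mm: the r=9.5 cylinder contributes a regular 12-gon of circumradius 9.5; the cube at (0, -2.5) (footprint 5.5×19.5) is included at this height; Keeping only the common overlap: the 5.5×19.5 cube at (0, -2.5) partially overlaps the r=9.5 cylinder; clipping to the common part keeps 61.74 mm² — 1 connected region. Overall, the cross-section is a single solid region. The nearest boundary edge runs (5.50, 7.48)→(5.50, -2.50); distance from the point to it = 2.70 mm. The point is inside the cross-section and 2.70 mm from the nearest boundary — more than the 2.4 mm shell width (3 × 0.8), so it's in the infill interior.

infill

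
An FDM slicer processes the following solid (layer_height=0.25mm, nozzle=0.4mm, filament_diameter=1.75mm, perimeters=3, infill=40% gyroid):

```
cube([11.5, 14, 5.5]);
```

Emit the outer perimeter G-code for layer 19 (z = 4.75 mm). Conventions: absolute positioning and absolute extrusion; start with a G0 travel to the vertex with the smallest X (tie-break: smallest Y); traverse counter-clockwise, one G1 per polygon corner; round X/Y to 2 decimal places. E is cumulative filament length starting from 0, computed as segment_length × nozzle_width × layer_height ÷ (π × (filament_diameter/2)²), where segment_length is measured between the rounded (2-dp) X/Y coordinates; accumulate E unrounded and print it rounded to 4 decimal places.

G0 X0.00 Y0.00 Z4.75
G1 X11.50 Y0.00 E0.4781
G1 X11.50 Y14.00 E1.0602
G1 X0.00 Y14.00 E1.5383
G1 X0.00 Y0.00 E2.1203

At z = 4.75 mm: the cube is present — its section is the full 11.5×14 rectangle. The outline is a single polygon with 4 vertices. Extrusion per mm of travel: 0.4 × 0.25 / (π × 0.875²) = 0.041575. Accumulating E over each segment gives final E = 2.1203.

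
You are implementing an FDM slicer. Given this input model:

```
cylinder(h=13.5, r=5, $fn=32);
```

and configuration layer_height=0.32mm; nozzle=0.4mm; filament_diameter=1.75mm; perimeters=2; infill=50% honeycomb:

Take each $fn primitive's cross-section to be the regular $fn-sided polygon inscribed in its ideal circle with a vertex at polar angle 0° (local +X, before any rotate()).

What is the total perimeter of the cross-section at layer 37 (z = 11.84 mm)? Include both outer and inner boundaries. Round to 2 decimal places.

31.37 mm

At z = 11.84 mm: the cylinder: section is a regular 32-gon, circumradius r=5 (perimeter = 2·32·5.000·sin(180°/32) = 31.37 mm). Overall, the cross-section is a single solid region. Total boundary length (outer) = 31.37 mm.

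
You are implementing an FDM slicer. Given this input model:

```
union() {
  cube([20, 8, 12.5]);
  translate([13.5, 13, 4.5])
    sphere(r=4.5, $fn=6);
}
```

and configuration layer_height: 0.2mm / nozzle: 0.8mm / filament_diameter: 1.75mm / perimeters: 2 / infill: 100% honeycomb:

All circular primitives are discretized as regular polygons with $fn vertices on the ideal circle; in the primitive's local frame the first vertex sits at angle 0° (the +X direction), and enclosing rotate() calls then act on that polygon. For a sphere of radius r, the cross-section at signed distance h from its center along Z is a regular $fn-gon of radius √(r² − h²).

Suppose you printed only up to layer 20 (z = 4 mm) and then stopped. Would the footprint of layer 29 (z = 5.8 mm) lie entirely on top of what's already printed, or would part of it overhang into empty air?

entirely on top

Compare the two slices. At z = 4: the 20×8 cube contributes its full rectangle (area 160.00 mm²); the r=4.5 sphere at (13.5, 13) contributes a regular 6-gon of circumradius √(4.5²−0.5²) = 4.472 (area = (6/2)·4.472²·sin(360°/6) = 51.96 mm²); Taking the union: the 2 present regions are separate (no shared area or edge), so areas and boundary lengths simply add and each stays a separate island — area = 211.96 mm². At z = 5.8: the cube (footprint 20×8) is included at this height (area 160.00 mm²); the r=4.5 sphere at (13.5, 13) slices to a regular 6-gon of circumradius 4.308 (√(r²−h²) with h=1.3 from center) (area = (6/2)·4.308²·sin(360°/6) = 48.22 mm²); Taking the union: the 2 present regions are separate (no shared area or edge), so areas and boundary lengths simply add and each stays a separate island — area = 208.22 mm². Checking containment: the cross-section at z = 5.8 is a subset of the cross-section at z = 4.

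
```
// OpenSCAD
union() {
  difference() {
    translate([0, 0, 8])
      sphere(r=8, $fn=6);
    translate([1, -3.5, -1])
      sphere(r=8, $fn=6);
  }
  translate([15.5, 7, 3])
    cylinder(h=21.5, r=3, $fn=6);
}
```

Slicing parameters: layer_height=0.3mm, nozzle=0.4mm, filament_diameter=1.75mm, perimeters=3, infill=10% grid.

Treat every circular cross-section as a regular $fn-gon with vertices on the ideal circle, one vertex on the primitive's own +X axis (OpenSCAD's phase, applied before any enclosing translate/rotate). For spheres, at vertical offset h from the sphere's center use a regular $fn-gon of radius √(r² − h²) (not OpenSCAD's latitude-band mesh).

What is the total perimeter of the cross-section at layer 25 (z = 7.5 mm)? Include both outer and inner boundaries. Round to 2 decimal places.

At z = 7.5 mm: the sphere: section is a regular 6-gon, circumradius = √(r²−h²) = √(8²−0.5²) = 7.984 (perimeter = 2·6·7.984·sin(180°/6) = 47.91 mm); the sphere at (1, -3.5) does not reach this height (|z−center|=8.500 > r=8); After the difference (first − rest): none of the subtracted shapes is present at this height, so the r=8 sphere is unchanged — boundary = 47.91 mm; the cylinder at (15.5, 7): section is a regular 6-gon, circumradius r=3 (perimeter = 2·6·3.000·sin(180°/6) = 18.00 mm); Merging all regions: the 2 present regions are separate (no shared area or edge), so areas and boundary lengths simply add and each stays a separate island — boundary = 65.91 mm. Overall, the cross-section has 2 separate islands. Total boundary length (outer) = 65.91 mm.

65.91 mm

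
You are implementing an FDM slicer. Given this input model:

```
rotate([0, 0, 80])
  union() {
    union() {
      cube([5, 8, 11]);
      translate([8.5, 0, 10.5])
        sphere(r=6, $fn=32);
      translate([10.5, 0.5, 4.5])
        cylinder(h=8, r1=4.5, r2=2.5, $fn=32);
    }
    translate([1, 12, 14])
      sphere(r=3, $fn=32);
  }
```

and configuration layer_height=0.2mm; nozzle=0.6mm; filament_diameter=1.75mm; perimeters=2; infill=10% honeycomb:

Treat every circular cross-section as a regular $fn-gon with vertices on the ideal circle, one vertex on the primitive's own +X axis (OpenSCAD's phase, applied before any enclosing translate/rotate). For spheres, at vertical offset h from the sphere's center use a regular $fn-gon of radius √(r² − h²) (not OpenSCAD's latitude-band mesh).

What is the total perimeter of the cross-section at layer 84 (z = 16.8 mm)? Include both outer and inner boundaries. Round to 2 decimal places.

6.76 mm

At z = 16.8 mm: the cube is absent (z outside [0, 11]); the sphere at (8.5, 0) is absent (|z−center|=6.300 > r=6); the cone at (10.5, 0.5) does not reach this height (z outside [4.5, 12.5]); Combining (union): nothing is present at this height; the sphere at (1, 12): section is a regular 32-gon, circumradius = √(r²−h²) = √(3²−2.8²) = 1.077 (perimeter = 2·32·1.077·sin(180°/32) = 6.76 mm); Merging all regions: only the r=3 sphere at (1, 12) is present, so the union is just that shape — boundary = 6.76 mm; (whole slice rotated 80° about Z — lengths, areas and connectivity unchanged). Overall, the cross-section is a single solid region. Total boundary length (outer) = 6.76 mm.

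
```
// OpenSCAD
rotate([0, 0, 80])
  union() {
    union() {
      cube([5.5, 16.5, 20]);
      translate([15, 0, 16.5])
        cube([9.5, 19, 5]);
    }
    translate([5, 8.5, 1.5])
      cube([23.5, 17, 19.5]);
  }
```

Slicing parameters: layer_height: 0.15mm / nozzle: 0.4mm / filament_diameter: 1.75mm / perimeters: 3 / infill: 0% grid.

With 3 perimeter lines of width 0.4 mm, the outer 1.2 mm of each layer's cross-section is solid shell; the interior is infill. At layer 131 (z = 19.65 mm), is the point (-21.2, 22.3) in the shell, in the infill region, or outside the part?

shell

At z = 19.65 mm: the cube is present — its section is the full 5.5×16.5 rectangle; the cube at (15, 0) (footprint 9.5×19) is included at this height; Merging all regions: the 2 present regions are separate (no shared area or edge), so areas and boundary lengths simply add and each stays a separate island — 2 connected regions; the cube at (5, 8.5) is present — its section is the full 23.5×17 rectangle; Combining (union): the regions partially overlap (shared area 103.75 mm²), so overlapping operands fuse into one piece — 1 connected region; (whole slice rotated 80° about Z — lengths, areas and connectivity unchanged). Overall, the cross-section is a single solid region. Undo the 80° rotation: the query point maps to (18.280, 24.750) in the un-rotated model frame. The nearest boundary edge runs (5.00, 25.50)→(28.50, 25.50); distance from the point to it = 0.75 mm. The point is inside the cross-section, 0.75 mm from the nearest boundary — within the 1.2 mm shell band (3 × 0.4).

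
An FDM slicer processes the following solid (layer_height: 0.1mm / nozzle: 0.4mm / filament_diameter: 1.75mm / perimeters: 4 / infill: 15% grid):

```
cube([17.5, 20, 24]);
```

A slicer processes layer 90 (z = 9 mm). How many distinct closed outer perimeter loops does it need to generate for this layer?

1

At z = 9 mm: the cube (footprint 17.5×20) is included at this height. The result has 1 disconnected region.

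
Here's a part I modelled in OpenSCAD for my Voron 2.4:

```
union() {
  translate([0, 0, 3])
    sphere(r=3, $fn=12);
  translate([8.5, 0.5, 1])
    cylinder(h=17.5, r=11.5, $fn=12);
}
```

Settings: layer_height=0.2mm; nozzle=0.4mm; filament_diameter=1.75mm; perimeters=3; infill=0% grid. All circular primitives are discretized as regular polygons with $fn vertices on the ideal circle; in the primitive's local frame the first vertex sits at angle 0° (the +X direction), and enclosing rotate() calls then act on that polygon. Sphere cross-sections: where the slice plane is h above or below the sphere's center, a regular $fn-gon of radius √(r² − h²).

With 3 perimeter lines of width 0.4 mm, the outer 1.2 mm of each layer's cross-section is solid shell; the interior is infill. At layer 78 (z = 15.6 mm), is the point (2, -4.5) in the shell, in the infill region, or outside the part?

infill

At z = 15.6 mm: the sphere does not reach this height (|z−center|=12.600 > r=3); the r=11.5 cylinder at (8.5, 0.5) contributes a regular 12-gon of circumradius 11.5; Taking the union: only the r=11.5 cylinder at (8.5, 0.5) is present, so the union is just that shape — 1 connected region. Overall, the cross-section is a single solid region. The nearest boundary edge runs (-1.46, -5.25)→(2.75, -9.46); distance from the point to it = 2.98 mm. The point is inside the cross-section and 2.98 mm from the nearest boundary — more than the 1.2 mm shell width (3 × 0.4), so it's in the infill interior.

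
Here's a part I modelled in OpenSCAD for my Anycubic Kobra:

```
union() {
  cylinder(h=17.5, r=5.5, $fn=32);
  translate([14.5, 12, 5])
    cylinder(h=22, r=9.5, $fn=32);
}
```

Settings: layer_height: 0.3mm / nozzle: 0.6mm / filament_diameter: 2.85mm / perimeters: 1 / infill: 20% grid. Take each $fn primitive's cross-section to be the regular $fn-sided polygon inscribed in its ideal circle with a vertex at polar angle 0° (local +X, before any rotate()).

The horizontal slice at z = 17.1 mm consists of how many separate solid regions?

At z = 17.1 mm: the cylinder: section is a regular 32-gon, circumradius r=5.5; the r=9.5 cylinder at (14.5, 12) gives a regular 32-gon of circumradius 9.5 (constant along its height); Merging all regions: the 2 present regions are separate (no shared area or edge), so areas and boundary lengths simply add and each stays a separate island — 2 connected regions. The result has 2 disconnected regions.

2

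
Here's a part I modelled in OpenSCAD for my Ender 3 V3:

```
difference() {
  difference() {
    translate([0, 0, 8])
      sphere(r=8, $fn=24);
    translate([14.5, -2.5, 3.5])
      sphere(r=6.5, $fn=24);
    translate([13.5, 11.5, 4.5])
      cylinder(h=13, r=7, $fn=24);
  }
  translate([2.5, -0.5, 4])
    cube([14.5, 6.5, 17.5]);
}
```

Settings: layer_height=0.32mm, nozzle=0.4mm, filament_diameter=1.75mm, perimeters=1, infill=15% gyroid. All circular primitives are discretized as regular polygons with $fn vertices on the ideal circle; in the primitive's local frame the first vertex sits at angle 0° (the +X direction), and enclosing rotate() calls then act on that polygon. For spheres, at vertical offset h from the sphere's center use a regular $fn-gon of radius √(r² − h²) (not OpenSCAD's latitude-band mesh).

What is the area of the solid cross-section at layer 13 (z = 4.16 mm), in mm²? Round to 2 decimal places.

129.85 mm²

At z = 4.16 mm: the r=8 sphere slices to a regular 24-gon of circumradius 7.018 (√(r²−h²) with h=3.84 from center) (area = (24/2)·7.018²·sin(360°/24) = 152.98 mm²); the sphere at (14.5, -2.5): section is a regular 24-gon, circumradius = √(r²−h²) = √(6.5²−0.66²) = 6.466 (area = (24/2)·6.466²·sin(360°/24) = 129.87 mm²); the cylinder at (13.5, 11.5) is absent (z outside [4.5, 17.5]); After the difference (first − rest): starting from the r=8 sphere (152.98 mm²), the r=6.5 sphere at (14.5, -2.5) misses the remaining region (no effect) — area = 152.98 mm²; the cube at (2.5, -0.5) is present — its section is the full 14.5×6.5 rectangle (area 94.25 mm²); Taking the first minus the rest: starting from the result so far (152.98 mm²), the 14.5×6.5 cube at (2.5, -0.5) partially overlaps it — only the 23.13 mm² overlap (of its 94.25 mm²) is removed, clipping the outline — area = 129.85 mm². Overall, the cross-section is a single solid region. Net area = 129.85 mm².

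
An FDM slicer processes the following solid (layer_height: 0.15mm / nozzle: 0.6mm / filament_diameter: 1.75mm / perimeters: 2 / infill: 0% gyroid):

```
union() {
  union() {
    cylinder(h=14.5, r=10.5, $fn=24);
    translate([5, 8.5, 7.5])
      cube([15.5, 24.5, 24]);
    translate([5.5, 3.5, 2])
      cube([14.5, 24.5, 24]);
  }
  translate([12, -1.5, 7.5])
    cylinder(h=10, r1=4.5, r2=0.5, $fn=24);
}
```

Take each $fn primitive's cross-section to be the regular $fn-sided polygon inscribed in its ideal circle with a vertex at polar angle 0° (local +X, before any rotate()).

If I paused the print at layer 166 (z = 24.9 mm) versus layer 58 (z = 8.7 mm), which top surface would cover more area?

layer 58 (z = 8.7 mm)

Layer 166 (z = 24.9): the cylinder is absent (z outside [0, 14.5]); the cube at (5, 8.5) is present — its section is the full 15.5×24.5 rectangle (area 379.75 mm²); the cube at (5.5, 3.5) is present — its section is the full 14.5×24.5 rectangle (area 355.25 mm²); Combining (union): the regions partially overlap — summed areas 735.00 mm² minus the doubly-counted overlap 282.75 mm² gives 452.25 mm² — area = 452.25 mm²; the cone at (12, -1.5) does not reach this height (z outside [7.5, 17.5]); Taking the union: only that combined region is present, so the union is just that shape — area = 452.25 mm². So its area = 452.25 mm². Layer 58 (z = 8.7): the r=10.5 cylinder gives a regular 24-gon of circumradius 10.5 (constant along its height) (area = (24/2)·10.500²·sin(360°/24) = 342.42 mm²); the 15.5×24.5 cube at (5, 8.5) contributes its full rectangle (area 379.75 mm²); the cube at (5.5, 3.5) (footprint 14.5×24.5) is included at this height (area 355.25 mm²); Combining (union): the regions partially overlap — summed areas 1077.42 mm² minus the doubly-counted overlap 297.38 mm² gives 780.04 mm² — area = 780.04 mm²; the cone at (12, -1.5) contributes a regular 24-gon of circumradius 4.020 (interpolated between r1=4.5 and r2=0.5 at t=0.120) (area = (24/2)·4.020²·sin(360°/24) = 50.19 mm²); Merging all regions: the regions partially overlap — summed areas 830.23 mm² minus the doubly-counted overlap 10.86 mm² gives 819.37 mm² — area = 819.37 mm². So its area = 819.37 mm². Layer 58 is larger (819.37 vs 452.25 mm²).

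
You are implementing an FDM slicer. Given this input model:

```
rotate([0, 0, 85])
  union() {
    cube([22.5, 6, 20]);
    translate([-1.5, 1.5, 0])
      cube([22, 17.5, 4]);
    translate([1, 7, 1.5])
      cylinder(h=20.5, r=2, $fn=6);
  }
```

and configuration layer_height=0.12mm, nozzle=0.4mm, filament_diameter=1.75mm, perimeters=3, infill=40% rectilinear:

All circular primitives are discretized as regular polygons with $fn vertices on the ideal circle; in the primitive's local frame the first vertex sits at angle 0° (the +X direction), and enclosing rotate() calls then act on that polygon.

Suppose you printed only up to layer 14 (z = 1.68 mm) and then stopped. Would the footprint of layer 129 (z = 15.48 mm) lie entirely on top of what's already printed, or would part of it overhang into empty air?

entirely on top

Compare the two slices. At z = 1.68: the cube is present — its section is the full 22.5×6 rectangle (area 135.00 mm²); the cube at (-1.5, 1.5) is present — its section is the full 22×17.5 rectangle (area 385.00 mm²); the cylinder at (1, 7): section is a regular 6-gon, circumradius r=2 (area = (6/2)·2.000²·sin(360°/6) = 10.39 mm²); Combining (union): the regions partially overlap — summed areas 530.39 mm² minus the doubly-counted overlap 102.64 mm² gives 427.75 mm² — area = 427.75 mm²; (rotated 85° about Z; rotation is an isometry so areas/perimeters/island counts are preserved). At z = 15.48: the cube (footprint 22.5×6) is included at this height (area 135.00 mm²); the cube at (-1.5, 1.5) is absent (z outside [0, 4]); the cylinder at (1, 7): section is a regular 6-gon, circumradius r=2 (area = (6/2)·2.000²·sin(360°/6) = 10.39 mm²); Combining (union): the regions partially overlap — summed areas 145.39 mm² minus the doubly-counted overlap 1.62 mm² gives 143.77 mm² — area = 143.77 mm²; (whole slice rotated 85° about Z — lengths, areas and connectivity unchanged). Checking containment: the cross-section at z = 15.48 is a subset of the cross-section at z = 1.68.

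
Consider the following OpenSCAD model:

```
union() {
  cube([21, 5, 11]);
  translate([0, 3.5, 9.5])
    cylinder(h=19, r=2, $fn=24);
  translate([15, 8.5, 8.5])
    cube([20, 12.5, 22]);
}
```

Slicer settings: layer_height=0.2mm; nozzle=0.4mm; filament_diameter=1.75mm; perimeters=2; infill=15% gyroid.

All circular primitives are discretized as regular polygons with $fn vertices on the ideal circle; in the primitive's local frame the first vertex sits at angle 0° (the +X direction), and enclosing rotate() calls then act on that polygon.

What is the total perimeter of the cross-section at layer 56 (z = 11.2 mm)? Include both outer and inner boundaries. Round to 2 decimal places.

77.53 mm

At z = 11.2 mm: the cube is not intersected at this z (z outside [0, 11]); the r=2 cylinder at (0, 3.5) contributes a regular 24-gon of circumradius 2 (perimeter = 2·24·2.000·sin(180°/24) = 12.53 mm); the cube at (15, 8.5) (footprint 20×12.5) is included at this height (perimeter 65.00 mm); Combining (union): the 2 present regions are separate (no shared area or edge), so areas and boundary lengths simply add and each stays a separate island — boundary = 77.53 mm. Overall, the cross-section has 2 separate islands. Total boundary length (outer) = 77.53 mm.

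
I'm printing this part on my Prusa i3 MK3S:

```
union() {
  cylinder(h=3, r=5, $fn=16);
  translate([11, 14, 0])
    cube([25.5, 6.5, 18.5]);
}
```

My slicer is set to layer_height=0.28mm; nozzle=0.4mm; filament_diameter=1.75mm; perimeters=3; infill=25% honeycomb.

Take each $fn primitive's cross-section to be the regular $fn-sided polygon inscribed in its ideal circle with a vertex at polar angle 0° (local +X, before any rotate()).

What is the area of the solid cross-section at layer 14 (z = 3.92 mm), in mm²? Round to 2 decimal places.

At z = 3.92 mm: the cylinder is absent (z outside [0, 3]); the cube at (11, 14) is present — its section is the full 25.5×6.5 rectangle (area 165.75 mm²); Taking the union: only the 25.5×6.5 cube at (11, 14) is present, so the union is just that shape — area = 165.75 mm². Overall, the cross-section is a single solid region. Net area = 165.75 mm².

165.75 mm²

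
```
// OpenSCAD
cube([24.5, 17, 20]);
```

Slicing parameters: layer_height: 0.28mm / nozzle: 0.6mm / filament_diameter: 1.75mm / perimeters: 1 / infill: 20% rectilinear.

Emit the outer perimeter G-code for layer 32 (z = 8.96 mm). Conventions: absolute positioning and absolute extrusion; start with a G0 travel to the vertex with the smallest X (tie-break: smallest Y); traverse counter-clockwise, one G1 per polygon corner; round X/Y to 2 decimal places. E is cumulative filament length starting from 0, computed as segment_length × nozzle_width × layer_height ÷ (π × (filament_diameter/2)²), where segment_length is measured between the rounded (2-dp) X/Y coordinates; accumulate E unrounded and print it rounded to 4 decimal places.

G0 X0.00 Y0.00 Z8.96
G1 X24.50 Y0.00 E1.7112
G1 X24.50 Y17.00 E2.8986
G1 X0.00 Y17.00 E4.6099
G1 X0.00 Y0.00 E5.7972

At z = 8.96 mm: the cube (footprint 24.5×17) is included at this height. The outline is a single polygon with 4 vertices. Extrusion per mm of travel: 0.6 × 0.28 / (π × 0.875²) = 0.069846. Accumulating E over each segment gives final E = 5.7972.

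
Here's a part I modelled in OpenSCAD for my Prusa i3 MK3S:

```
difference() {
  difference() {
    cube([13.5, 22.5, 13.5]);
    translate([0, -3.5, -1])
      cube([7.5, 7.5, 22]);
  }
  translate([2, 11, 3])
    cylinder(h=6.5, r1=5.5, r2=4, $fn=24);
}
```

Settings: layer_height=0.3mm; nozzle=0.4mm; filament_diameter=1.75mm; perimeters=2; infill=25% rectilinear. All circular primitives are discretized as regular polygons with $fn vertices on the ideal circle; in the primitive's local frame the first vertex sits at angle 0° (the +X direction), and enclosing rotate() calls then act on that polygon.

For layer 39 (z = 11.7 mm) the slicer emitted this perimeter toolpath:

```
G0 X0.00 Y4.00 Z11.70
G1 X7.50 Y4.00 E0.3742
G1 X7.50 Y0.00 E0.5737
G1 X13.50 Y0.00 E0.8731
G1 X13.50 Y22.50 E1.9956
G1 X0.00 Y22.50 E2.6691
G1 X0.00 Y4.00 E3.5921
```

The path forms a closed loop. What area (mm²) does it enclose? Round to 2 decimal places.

Apply the shoelace formula to the sequence of (X, Y) vertices; enclosed area = 273.75 mm².

273.75 mm²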